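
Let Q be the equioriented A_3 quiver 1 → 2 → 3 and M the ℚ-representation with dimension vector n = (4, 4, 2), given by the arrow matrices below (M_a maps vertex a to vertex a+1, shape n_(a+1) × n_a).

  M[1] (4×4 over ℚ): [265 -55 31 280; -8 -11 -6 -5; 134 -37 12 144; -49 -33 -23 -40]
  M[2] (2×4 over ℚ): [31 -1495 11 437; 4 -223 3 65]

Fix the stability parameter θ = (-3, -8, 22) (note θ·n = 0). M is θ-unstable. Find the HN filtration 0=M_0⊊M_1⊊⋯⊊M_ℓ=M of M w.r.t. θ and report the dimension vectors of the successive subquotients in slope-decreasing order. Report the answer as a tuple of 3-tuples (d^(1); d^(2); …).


Via rank(M_{q-1}∘⋯∘M_p): M ≅ I[1,1], I[1,2], I[1,3]^2, I[2,2].
μ_θ-semistable layers: μ^(1)=22; μ^(2)=-3; μ^(3)=-11/2; μ^(4)=-8

((0, 0, 2); (1, 0, 0); (3, 3, 0); (0, 1, 0))


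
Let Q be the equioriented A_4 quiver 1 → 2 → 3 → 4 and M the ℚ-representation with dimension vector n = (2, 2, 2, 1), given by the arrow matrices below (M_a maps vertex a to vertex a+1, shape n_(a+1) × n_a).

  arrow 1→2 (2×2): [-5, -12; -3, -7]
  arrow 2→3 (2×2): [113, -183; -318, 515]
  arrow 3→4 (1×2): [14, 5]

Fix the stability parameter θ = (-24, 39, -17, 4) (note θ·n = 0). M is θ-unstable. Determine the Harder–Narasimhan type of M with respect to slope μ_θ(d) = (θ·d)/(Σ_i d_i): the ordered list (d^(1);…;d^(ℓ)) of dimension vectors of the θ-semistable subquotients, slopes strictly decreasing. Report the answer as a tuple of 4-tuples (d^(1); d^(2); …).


Interval decomposition of M: I[1,3], I[1,4].
HN type (ℓ=3): μ^(1)=11; μ^(2)=26/3; μ^(3)=-24

((0, 1, 1, 0); (0, 1, 1, 1); (2, 0, 0, 0))


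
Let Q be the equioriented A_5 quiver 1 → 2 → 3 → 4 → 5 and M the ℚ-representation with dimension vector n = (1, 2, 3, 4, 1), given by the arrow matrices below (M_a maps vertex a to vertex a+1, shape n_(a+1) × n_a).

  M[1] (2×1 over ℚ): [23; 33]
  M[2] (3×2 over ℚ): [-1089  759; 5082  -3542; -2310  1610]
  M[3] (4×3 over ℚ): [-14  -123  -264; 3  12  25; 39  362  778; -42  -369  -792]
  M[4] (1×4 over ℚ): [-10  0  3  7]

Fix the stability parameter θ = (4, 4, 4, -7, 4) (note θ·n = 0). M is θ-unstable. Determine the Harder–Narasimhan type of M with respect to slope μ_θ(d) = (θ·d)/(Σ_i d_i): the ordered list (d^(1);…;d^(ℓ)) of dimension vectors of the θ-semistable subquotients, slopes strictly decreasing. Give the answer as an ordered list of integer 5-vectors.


Barcode: M ≅ I[1,2], I[2,5], I[3,4]^2, I[4,4]. HN layers by μ_θ (4 steps, strictly decreasing):
  μ^(1)=4; μ^(2)=1/3; μ^(3)=-3/2; μ^(4)=-7

((1, 1, 0, 0, 1); (0, 1, 1, 1, 0); (0, 0, 2, 2, 0); (0, 0, 0, 1, 0))


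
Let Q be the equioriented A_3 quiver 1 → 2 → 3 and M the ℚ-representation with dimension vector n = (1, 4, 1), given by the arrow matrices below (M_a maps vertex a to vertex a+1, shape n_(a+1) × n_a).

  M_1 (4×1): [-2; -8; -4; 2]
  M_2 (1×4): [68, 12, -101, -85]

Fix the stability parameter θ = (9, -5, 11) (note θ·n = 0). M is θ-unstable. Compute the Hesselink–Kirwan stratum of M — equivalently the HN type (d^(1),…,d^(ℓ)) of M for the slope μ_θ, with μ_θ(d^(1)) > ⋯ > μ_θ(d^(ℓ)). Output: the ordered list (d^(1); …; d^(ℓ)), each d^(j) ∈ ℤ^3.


Via rank(M_{q-1}∘⋯∘M_p): M ≅ I[1,3], I[2,2]^3.
μ_θ-semistable layers: μ^(1)=11; μ^(2)=2; μ^(3)=-5

((0, 0, 1); (1, 1, 0); (0, 3, 0))


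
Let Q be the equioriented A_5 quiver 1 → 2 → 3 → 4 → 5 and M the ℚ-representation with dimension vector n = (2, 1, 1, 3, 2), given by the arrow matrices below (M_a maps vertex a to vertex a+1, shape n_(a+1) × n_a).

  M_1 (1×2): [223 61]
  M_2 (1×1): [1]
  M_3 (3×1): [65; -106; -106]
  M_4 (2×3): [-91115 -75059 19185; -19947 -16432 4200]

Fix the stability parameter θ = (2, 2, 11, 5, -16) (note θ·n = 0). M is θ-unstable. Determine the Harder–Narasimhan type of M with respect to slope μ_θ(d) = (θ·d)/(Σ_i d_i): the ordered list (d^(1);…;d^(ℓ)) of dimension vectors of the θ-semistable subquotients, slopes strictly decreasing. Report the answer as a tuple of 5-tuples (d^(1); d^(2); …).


Barcode: M ≅ I[1,1], I[1,5], I[4,4], I[4,5]. HN layers by μ_θ (4 steps, strictly decreasing):
  μ^(1)=5; μ^(2)=2; μ^(3)=4/5; μ^(4)=-11/2

((0, 0, 0, 1, 0); (1, 0, 0, 0, 0); (1, 1, 1, 1, 1); (0, 0, 0, 1, 1))


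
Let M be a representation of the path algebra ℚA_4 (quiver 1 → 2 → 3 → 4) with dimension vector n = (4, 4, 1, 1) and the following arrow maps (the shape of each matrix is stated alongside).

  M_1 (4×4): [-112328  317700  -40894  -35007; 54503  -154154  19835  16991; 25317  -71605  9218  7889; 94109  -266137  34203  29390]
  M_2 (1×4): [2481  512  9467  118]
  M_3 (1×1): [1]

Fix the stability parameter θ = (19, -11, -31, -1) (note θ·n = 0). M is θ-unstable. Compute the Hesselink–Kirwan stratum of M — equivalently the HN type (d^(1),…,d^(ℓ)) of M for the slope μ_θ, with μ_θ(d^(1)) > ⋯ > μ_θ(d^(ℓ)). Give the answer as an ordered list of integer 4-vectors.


Interval decomposition of M: I[1,2]^3, I[1,4].
HN type (ℓ=3): μ^(1)=4; μ^(2)=-1; μ^(3)=-23/3

((3, 3, 0, 0); (0, 0, 0, 1); (1, 1, 1, 0))


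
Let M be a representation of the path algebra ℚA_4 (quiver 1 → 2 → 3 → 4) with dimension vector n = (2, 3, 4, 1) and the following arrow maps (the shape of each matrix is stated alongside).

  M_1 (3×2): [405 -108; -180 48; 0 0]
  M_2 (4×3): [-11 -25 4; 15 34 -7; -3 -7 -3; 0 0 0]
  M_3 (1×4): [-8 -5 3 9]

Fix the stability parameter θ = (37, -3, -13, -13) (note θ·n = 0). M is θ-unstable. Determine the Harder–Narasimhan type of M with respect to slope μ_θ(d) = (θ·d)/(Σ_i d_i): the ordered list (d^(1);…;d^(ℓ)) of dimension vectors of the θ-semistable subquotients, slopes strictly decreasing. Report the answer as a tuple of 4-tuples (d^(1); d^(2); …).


Via rank(M_{q-1}∘⋯∘M_p): M ≅ I[1,1], I[1,3], I[2,3], I[2,4], I[3,3].
μ_θ-semistable layers: μ^(1)=37; μ^(2)=7; μ^(3)=-8; μ^(4)=-29/3; μ^(5)=-13

((1, 0, 0, 0); (1, 1, 1, 0); (0, 1, 1, 0); (0, 1, 1, 1); (0, 0, 1, 0))


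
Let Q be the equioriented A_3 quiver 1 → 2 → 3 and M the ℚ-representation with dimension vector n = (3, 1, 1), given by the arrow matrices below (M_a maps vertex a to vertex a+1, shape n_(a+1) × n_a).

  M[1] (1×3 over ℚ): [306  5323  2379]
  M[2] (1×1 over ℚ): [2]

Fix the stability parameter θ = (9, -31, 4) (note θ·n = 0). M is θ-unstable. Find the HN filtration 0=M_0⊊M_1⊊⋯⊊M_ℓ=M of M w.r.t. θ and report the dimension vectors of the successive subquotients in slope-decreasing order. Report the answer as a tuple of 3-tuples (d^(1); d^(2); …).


Barcode: M ≅ I[1,1]^2, I[1,3]. HN layers by μ_θ (3 steps, strictly decreasing):
  μ^(1)=9; μ^(2)=4; μ^(3)=-11

((2, 0, 0); (0, 0, 1); (1, 1, 0))


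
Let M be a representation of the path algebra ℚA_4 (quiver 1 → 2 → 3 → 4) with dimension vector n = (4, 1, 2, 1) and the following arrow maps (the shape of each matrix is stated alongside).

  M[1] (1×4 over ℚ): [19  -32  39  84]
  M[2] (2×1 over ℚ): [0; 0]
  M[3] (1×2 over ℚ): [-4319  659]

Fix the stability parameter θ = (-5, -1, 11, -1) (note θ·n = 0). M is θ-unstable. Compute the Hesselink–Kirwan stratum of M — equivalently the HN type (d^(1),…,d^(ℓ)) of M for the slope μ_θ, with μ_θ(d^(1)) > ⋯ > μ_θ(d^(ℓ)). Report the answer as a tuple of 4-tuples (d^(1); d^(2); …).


Barcode: M ≅ I[1,1]^3, I[1,2], I[3,3], I[3,4]. HN layers by μ_θ (4 steps, strictly decreasing):
  μ^(1)=11; μ^(2)=5; μ^(3)=-1; μ^(4)=-5

((0, 0, 1, 0); (0, 0, 1, 1); (0, 1, 0, 0); (4, 0, 0, 0))


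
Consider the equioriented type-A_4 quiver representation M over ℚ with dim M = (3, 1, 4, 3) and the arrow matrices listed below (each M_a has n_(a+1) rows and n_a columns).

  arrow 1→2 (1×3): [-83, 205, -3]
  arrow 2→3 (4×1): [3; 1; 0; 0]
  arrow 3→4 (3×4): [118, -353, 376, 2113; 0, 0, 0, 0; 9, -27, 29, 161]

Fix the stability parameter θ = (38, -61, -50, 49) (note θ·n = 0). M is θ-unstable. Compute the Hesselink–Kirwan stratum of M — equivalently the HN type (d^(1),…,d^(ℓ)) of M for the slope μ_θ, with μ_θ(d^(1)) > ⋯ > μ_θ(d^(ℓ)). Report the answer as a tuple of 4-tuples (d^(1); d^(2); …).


Via rank(M_{q-1}∘⋯∘M_p): M ≅ I[1,1]^2, I[1,4], I[3,3]^2, I[3,4], I[4,4].
μ_θ-semistable layers: μ^(1)=49; μ^(2)=38; μ^(3)=-73/3; μ^(4)=-50

((0, 0, 0, 3); (2, 0, 0, 0); (1, 1, 1, 0); (0, 0, 3, 0))


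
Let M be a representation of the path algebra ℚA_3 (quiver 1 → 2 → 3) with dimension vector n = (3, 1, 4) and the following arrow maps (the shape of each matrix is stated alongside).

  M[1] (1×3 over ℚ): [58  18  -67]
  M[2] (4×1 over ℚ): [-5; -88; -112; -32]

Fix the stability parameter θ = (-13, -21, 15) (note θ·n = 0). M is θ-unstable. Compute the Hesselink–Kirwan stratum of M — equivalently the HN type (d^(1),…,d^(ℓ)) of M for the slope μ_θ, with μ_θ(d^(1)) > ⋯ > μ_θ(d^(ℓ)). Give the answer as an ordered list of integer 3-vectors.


Interval decomposition of M: I[1,1]^2, I[1,3], I[3,3]^3.
HN type (ℓ=3): μ^(1)=15; μ^(2)=-13; μ^(3)=-17

((0, 0, 4); (2, 0, 0); (1, 1, 0))


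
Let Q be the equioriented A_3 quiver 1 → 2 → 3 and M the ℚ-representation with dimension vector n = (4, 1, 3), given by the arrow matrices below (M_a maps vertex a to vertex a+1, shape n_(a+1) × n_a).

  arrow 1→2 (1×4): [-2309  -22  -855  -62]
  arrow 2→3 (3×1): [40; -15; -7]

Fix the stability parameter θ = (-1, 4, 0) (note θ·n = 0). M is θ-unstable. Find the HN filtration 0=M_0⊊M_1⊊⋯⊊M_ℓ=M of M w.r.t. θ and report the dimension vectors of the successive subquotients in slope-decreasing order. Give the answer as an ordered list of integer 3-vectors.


Interval decomposition of M: I[1,1]^3, I[1,3], I[3,3]^2.
HN type (ℓ=3): μ^(1)=2; μ^(2)=0; μ^(3)=-1

((0, 1, 1); (0, 0, 2); (4, 0, 0))


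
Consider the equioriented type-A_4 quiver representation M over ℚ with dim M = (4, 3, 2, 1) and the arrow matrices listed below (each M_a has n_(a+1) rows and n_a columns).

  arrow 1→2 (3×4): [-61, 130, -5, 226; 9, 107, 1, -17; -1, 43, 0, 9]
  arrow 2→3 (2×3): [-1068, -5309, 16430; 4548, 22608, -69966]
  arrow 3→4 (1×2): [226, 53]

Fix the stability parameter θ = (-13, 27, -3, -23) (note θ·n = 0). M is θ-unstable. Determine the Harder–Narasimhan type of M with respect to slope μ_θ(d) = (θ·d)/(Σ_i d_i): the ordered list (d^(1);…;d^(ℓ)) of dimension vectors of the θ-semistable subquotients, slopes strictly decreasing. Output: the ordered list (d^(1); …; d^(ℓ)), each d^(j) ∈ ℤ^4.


Barcode: M ≅ I[1,1], I[1,2], I[1,3], I[1,4]. HN layers by μ_θ (4 steps, strictly decreasing):
  μ^(1)=27; μ^(2)=12; μ^(3)=1/3; μ^(4)=-13

((0, 1, 0, 0); (0, 1, 1, 0); (0, 1, 1, 1); (4, 0, 0, 0))


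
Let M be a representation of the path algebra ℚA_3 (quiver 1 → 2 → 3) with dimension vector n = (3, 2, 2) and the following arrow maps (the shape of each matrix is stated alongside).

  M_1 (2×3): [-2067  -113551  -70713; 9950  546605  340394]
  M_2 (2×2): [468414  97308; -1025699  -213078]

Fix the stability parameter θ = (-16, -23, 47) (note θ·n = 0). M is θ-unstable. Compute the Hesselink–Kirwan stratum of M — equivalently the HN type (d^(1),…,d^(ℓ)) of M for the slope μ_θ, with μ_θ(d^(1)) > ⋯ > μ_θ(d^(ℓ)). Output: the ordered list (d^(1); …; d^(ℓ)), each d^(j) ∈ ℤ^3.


Interval decomposition of M: I[1,1], I[1,2], I[1,3], I[3,3].
HN type (ℓ=3): μ^(1)=47; μ^(2)=-16; μ^(3)=-39/2

((0, 0, 2); (1, 0, 0); (2, 2, 0))


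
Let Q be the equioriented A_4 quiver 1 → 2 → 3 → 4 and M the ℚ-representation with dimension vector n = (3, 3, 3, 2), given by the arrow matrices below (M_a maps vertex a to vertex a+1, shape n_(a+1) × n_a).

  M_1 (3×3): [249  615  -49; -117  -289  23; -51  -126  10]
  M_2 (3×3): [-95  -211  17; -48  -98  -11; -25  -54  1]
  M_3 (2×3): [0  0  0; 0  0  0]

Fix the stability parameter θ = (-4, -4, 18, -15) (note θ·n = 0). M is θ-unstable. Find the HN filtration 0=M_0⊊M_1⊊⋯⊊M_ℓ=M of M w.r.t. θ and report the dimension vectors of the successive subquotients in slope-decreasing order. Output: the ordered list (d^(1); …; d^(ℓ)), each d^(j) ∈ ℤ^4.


Via rank(M_{q-1}∘⋯∘M_p): M ≅ I[1,1], I[1,3]^2, I[2,3], I[4,4]^2.
μ_θ-semistable layers: μ^(1)=18; μ^(2)=-4; μ^(3)=-15

((0, 0, 3, 0); (3, 3, 0, 0); (0, 0, 0, 2))


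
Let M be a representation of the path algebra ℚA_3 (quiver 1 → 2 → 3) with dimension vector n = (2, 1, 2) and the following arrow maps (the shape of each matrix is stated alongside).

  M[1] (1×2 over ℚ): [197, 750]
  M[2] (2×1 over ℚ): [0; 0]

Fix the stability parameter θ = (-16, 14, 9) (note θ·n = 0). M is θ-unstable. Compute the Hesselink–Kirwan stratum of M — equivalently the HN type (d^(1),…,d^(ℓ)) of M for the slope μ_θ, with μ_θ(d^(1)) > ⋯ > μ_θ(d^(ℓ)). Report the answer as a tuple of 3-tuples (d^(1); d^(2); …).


Interval decomposition of M: I[1,1], I[1,2], I[3,3]^2.
HN type (ℓ=3): μ^(1)=14; μ^(2)=9; μ^(3)=-16

((0, 1, 0); (0, 0, 2); (2, 0, 0))


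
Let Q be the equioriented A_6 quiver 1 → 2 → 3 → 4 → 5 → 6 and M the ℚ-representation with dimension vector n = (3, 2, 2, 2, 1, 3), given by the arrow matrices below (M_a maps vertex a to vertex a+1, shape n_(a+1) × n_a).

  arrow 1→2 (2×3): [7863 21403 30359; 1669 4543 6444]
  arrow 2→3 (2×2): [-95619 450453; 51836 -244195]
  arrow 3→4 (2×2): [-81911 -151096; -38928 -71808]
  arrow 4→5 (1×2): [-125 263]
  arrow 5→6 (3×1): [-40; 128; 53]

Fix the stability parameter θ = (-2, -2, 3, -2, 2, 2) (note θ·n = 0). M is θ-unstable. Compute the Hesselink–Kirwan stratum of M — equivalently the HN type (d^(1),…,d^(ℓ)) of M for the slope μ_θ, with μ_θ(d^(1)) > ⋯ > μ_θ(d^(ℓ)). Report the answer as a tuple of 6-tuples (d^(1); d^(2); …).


Interval decomposition of M: I[1,1], I[1,3], I[1,6], I[4,4], I[6,6]^2.
HN type (ℓ=4): μ^(1)=3; μ^(2)=2; μ^(3)=1/2; μ^(4)=-2

((0, 0, 1, 0, 0, 0); (0, 0, 0, 0, 1, 3); (0, 0, 1, 1, 0, 0); (3, 2, 0, 1, 0, 0))


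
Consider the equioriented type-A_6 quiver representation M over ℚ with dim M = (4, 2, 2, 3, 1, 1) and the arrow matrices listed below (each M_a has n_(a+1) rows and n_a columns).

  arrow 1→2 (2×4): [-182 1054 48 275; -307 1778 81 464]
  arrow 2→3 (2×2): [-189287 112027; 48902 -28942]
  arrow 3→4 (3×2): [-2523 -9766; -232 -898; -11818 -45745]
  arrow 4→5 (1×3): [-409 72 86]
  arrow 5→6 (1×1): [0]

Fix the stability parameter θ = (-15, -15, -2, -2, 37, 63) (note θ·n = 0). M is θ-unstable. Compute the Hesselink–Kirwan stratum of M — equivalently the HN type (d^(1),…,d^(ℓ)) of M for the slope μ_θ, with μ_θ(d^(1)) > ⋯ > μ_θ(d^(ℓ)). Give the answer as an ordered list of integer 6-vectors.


Via rank(M_{q-1}∘⋯∘M_p): M ≅ I[1,1]^2, I[1,2], I[1,5], I[3,4], I[4,4], I[6,6].
μ_θ-semistable layers: μ^(1)=63; μ^(2)=37; μ^(3)=-2; μ^(4)=-15

((0, 0, 0, 0, 0, 1); (0, 0, 0, 0, 1, 0); (0, 0, 2, 3, 0, 0); (4, 2, 0, 0, 0, 0))


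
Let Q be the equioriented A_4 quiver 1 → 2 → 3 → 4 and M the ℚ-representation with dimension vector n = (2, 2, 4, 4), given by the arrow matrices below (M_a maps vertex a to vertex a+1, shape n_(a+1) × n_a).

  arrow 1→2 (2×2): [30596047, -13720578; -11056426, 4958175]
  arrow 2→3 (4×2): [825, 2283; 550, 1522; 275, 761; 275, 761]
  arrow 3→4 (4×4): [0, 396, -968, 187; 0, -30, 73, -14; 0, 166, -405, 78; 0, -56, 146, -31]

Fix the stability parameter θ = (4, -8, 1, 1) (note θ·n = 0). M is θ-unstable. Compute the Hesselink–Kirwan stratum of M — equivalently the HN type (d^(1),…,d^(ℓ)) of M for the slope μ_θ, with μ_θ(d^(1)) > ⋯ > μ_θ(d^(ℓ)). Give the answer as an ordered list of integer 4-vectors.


Interval decomposition of M: I[1,2], I[1,4], I[3,3]^2, I[3,4], I[4,4]^2.
HN type (ℓ=2): μ^(1)=1; μ^(2)=-2

((0, 0, 4, 4); (2, 2, 0, 0))


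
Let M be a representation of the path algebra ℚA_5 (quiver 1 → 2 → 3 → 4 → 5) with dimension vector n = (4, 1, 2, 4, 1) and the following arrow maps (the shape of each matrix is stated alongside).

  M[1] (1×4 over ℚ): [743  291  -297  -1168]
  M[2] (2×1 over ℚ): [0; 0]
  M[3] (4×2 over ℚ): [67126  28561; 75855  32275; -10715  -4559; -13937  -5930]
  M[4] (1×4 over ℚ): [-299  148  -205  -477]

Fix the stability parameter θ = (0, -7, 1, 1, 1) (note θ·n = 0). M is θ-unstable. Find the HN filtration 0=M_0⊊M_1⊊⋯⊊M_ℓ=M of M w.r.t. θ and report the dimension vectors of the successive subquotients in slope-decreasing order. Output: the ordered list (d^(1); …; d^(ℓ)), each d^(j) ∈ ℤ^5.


Interval decomposition of M: I[1,1]^3, I[1,2], I[3,4], I[3,5], I[4,4]^2.
HN type (ℓ=3): μ^(1)=1; μ^(2)=0; μ^(3)=-7/2

((0, 0, 2, 4, 1); (3, 0, 0, 0, 0); (1, 1, 0, 0, 0))


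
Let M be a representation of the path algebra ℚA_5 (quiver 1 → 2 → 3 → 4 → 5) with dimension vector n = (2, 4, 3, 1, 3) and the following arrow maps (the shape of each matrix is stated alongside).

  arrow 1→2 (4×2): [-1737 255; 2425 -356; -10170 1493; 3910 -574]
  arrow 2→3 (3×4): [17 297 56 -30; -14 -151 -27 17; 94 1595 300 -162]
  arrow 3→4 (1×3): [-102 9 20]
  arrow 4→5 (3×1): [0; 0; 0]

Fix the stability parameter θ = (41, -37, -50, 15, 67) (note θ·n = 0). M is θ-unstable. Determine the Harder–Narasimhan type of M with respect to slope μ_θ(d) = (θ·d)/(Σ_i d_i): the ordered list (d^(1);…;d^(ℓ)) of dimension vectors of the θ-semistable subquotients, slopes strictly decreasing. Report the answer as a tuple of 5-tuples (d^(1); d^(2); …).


Barcode: M ≅ I[1,3], I[1,4], I[2,2], I[2,3], I[5,5]^3. HN layers by μ_θ (5 steps, strictly decreasing):
  μ^(1)=67; μ^(2)=15; μ^(3)=-46/3; μ^(4)=-37; μ^(5)=-87/2

((0, 0, 0, 0, 3); (0, 0, 0, 1, 0); (2, 2, 2, 0, 0); (0, 1, 0, 0, 0); (0, 1, 1, 0, 0))


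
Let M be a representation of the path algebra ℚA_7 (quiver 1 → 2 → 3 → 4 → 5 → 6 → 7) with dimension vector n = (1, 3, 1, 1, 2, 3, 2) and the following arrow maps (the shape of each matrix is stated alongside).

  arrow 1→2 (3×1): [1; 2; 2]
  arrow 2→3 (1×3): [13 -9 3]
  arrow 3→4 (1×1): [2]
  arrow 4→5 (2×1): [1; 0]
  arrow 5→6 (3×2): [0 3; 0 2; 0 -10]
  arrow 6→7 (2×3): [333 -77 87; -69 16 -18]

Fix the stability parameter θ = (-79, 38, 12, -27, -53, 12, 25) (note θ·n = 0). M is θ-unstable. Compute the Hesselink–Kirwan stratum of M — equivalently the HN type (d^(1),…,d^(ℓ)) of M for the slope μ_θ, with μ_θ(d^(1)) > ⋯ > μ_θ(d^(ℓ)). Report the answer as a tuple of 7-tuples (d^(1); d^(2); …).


Via rank(M_{q-1}∘⋯∘M_p): M ≅ I[1,5], I[2,2]^2, I[5,7], I[6,6], I[6,7].
μ_θ-semistable layers: μ^(1)=38; μ^(2)=25; μ^(3)=12; μ^(4)=-15/2; μ^(5)=-53; μ^(6)=-79

((0, 2, 0, 0, 0, 0, 0); (0, 0, 0, 0, 0, 0, 2); (0, 0, 0, 0, 0, 3, 0); (0, 1, 1, 1, 1, 0, 0); (0, 0, 0, 0, 1, 0, 0); (1, 0, 0, 0, 0, 0, 0))


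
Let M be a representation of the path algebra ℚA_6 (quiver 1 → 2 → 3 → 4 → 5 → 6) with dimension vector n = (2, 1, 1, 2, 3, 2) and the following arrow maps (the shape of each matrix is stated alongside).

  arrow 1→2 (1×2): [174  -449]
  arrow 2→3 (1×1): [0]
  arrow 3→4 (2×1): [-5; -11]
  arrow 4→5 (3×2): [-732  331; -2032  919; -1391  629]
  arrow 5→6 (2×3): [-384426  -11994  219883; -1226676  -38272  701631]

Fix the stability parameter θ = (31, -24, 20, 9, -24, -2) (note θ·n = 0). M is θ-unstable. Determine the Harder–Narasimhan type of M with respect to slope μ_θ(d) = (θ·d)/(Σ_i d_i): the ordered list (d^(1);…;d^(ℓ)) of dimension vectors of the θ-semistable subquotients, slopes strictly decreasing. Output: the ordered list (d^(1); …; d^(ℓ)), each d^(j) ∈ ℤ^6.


Via rank(M_{q-1}∘⋯∘M_p): M ≅ I[1,1], I[1,2], I[3,5], I[4,6], I[5,6].
μ_θ-semistable layers: μ^(1)=31; μ^(2)=7/2; μ^(3)=5/3; μ^(4)=-2; μ^(5)=-15/2; μ^(6)=-24

((1, 0, 0, 0, 0, 0); (1, 1, 0, 0, 0, 0); (0, 0, 1, 1, 1, 0); (0, 0, 0, 0, 0, 2); (0, 0, 0, 1, 1, 0); (0, 0, 0, 0, 1, 0))


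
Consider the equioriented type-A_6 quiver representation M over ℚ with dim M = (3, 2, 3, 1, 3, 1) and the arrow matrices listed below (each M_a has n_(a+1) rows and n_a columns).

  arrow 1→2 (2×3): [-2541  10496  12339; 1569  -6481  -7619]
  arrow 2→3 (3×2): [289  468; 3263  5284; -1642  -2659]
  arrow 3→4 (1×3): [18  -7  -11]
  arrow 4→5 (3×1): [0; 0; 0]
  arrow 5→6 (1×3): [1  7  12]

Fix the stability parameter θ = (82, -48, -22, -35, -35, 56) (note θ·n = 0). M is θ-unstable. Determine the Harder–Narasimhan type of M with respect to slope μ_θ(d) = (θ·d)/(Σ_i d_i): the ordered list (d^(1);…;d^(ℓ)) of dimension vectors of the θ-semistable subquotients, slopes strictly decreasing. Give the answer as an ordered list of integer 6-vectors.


Barcode: M ≅ I[1,1], I[1,3], I[1,4], I[3,3], I[5,5]^2, I[5,6]. HN layers by μ_θ (6 steps, strictly decreasing):
  μ^(1)=82; μ^(2)=56; μ^(3)=4; μ^(4)=-23/4; μ^(5)=-22; μ^(6)=-35

((1, 0, 0, 0, 0, 0); (0, 0, 0, 0, 0, 1); (1, 1, 1, 0, 0, 0); (1, 1, 1, 1, 0, 0); (0, 0, 1, 0, 0, 0); (0, 0, 0, 0, 3, 0))


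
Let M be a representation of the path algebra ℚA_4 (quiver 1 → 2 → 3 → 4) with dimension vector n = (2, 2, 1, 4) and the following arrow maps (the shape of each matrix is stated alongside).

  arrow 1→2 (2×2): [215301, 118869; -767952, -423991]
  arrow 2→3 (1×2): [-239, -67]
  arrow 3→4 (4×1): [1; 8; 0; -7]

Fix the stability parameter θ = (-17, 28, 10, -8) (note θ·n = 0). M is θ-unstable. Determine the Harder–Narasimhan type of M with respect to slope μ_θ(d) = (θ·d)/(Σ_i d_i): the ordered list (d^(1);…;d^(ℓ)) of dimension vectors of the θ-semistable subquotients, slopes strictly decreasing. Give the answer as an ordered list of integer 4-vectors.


Interval decomposition of M: I[1,2], I[1,4], I[4,4]^3.
HN type (ℓ=4): μ^(1)=28; μ^(2)=10; μ^(3)=-8; μ^(4)=-17

((0, 1, 0, 0); (0, 1, 1, 1); (0, 0, 0, 3); (2, 0, 0, 0))


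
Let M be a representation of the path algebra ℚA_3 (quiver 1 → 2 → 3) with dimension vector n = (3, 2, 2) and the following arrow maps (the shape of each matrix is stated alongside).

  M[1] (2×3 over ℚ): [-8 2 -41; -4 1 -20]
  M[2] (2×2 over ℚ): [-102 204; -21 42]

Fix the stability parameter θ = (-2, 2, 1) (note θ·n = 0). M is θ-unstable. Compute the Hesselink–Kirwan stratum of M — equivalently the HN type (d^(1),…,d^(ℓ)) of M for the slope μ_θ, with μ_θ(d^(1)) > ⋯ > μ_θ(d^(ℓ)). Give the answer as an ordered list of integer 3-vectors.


Via rank(M_{q-1}∘⋯∘M_p): M ≅ I[1,1], I[1,2], I[1,3], I[3,3].
μ_θ-semistable layers: μ^(1)=2; μ^(2)=3/2; μ^(3)=1; μ^(4)=-2

((0, 1, 0); (0, 1, 1); (0, 0, 1); (3, 0, 0))


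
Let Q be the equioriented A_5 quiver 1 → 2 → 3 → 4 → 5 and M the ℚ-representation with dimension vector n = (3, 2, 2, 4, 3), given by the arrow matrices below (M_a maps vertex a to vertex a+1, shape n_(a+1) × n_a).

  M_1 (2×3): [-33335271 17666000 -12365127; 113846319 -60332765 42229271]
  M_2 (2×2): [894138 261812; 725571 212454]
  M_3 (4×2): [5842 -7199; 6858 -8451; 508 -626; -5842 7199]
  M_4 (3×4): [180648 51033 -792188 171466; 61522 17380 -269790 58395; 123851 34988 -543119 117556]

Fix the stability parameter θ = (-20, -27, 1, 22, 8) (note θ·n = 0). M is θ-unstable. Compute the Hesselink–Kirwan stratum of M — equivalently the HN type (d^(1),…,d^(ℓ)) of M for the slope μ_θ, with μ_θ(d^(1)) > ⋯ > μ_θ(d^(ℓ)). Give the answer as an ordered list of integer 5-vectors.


Interval decomposition of M: I[1,1], I[1,2], I[1,5], I[3,3], I[4,4], I[4,5]^2.
HN type (ℓ=5): μ^(1)=22; μ^(2)=15; μ^(3)=1; μ^(4)=-20; μ^(5)=-47/2

((0, 0, 0, 1, 0); (0, 0, 0, 3, 3); (0, 0, 2, 0, 0); (1, 0, 0, 0, 0); (2, 2, 0, 0, 0))


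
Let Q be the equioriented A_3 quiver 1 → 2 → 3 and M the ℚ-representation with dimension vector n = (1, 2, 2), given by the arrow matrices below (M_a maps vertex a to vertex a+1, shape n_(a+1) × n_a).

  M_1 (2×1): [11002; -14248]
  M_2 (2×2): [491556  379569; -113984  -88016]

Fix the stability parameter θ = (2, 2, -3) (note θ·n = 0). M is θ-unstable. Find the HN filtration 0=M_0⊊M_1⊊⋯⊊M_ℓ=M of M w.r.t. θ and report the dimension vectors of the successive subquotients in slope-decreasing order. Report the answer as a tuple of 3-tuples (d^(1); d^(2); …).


Via rank(M_{q-1}∘⋯∘M_p): M ≅ I[1,2], I[2,3], I[3,3].
μ_θ-semistable layers: μ^(1)=2; μ^(2)=-1/2; μ^(3)=-3

((1, 1, 0); (0, 1, 1); (0, 0, 1))


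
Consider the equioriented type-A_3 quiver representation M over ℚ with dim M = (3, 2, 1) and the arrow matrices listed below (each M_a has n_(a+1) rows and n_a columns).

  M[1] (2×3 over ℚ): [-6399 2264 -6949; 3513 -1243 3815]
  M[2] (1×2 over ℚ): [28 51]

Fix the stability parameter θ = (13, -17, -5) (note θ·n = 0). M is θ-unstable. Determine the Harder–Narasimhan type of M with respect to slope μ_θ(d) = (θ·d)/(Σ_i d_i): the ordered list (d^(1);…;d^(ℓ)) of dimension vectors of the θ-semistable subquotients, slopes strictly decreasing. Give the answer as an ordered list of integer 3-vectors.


Interval decomposition of M: I[1,1], I[1,2], I[1,3].
HN type (ℓ=3): μ^(1)=13; μ^(2)=-2; μ^(3)=-3

((1, 0, 0); (1, 1, 0); (1, 1, 1))


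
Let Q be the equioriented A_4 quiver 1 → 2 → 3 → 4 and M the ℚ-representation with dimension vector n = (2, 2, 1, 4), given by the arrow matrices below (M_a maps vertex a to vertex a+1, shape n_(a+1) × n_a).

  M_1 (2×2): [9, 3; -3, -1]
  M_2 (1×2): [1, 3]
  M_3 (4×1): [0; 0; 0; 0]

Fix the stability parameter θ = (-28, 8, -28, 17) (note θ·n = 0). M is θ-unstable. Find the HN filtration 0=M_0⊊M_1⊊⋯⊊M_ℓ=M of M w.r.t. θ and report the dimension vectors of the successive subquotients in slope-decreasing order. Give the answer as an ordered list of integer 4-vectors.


Interval decomposition of M: I[1,1], I[1,2], I[2,3], I[4,4]^4.
HN type (ℓ=4): μ^(1)=17; μ^(2)=8; μ^(3)=-10; μ^(4)=-28

((0, 0, 0, 4); (0, 1, 0, 0); (0, 1, 1, 0); (2, 0, 0, 0))


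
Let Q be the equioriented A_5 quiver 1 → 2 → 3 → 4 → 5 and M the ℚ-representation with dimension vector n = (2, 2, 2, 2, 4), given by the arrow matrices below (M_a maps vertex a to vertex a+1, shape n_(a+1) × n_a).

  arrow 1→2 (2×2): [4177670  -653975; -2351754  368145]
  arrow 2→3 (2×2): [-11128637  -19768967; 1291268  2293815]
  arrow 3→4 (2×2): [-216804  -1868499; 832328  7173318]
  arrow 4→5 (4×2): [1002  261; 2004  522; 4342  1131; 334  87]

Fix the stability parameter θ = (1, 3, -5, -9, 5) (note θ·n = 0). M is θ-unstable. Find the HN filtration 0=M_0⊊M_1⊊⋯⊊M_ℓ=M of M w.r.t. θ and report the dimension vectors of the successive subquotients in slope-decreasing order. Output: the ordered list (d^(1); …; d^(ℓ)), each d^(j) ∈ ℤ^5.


Interval decomposition of M: I[1,1], I[1,4], I[2,3], I[4,5], I[5,5]^3.
HN type (ℓ=5): μ^(1)=5; μ^(2)=1; μ^(3)=-1; μ^(4)=-5/2; μ^(5)=-9

((0, 0, 0, 0, 4); (1, 0, 0, 0, 0); (0, 1, 1, 0, 0); (1, 1, 1, 1, 0); (0, 0, 0, 1, 0))


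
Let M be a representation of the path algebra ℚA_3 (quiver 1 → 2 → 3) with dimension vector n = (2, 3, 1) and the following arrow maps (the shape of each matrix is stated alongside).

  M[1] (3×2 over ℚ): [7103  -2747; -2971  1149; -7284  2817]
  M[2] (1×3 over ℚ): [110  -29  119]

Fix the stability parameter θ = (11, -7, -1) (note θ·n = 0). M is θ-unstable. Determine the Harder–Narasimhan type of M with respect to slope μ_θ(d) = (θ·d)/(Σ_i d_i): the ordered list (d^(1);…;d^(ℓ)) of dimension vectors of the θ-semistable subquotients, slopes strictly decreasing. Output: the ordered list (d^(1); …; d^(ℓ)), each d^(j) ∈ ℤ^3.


Interval decomposition of M: I[1,2], I[1,3], I[2,2].
HN type (ℓ=3): μ^(1)=2; μ^(2)=1; μ^(3)=-7

((1, 1, 0); (1, 1, 1); (0, 1, 0))


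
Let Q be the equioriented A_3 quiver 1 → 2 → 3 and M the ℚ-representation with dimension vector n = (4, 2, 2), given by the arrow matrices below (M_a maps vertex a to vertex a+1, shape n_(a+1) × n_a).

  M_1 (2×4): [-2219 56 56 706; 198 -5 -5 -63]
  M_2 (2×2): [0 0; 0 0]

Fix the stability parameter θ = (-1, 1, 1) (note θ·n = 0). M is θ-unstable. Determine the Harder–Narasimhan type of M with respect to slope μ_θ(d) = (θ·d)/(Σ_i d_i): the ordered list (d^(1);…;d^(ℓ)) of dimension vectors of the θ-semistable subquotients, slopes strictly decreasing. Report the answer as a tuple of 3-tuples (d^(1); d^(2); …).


Via rank(M_{q-1}∘⋯∘M_p): M ≅ I[1,1]^2, I[1,2]^2, I[3,3]^2.
μ_θ-semistable layers: μ^(1)=1; μ^(2)=-1

((0, 2, 2); (4, 0, 0))


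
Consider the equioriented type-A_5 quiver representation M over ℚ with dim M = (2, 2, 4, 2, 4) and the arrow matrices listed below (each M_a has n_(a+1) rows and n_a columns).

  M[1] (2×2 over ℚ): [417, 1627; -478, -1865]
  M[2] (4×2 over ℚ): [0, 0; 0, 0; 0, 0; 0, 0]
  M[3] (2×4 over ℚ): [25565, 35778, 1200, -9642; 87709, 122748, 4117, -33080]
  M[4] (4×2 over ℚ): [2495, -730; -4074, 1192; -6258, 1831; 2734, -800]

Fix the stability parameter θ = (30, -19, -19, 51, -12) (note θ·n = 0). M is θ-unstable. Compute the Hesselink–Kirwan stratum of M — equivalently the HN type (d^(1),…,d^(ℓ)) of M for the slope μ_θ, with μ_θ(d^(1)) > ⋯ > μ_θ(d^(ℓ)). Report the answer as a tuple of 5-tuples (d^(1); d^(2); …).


Interval decomposition of M: I[1,2]^2, I[3,3]^2, I[3,5]^2, I[5,5]^2.
HN type (ℓ=4): μ^(1)=39/2; μ^(2)=11/2; μ^(3)=-12; μ^(4)=-19

((0, 0, 0, 2, 2); (2, 2, 0, 0, 0); (0, 0, 0, 0, 2); (0, 0, 4, 0, 0))


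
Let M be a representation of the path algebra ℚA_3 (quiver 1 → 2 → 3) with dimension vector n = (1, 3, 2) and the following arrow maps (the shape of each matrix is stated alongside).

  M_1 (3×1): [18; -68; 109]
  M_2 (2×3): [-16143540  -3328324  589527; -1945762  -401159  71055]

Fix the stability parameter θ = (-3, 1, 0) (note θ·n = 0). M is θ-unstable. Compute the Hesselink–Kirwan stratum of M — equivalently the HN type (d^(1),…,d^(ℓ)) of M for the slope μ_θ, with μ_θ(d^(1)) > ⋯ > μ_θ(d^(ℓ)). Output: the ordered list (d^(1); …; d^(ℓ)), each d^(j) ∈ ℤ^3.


Via rank(M_{q-1}∘⋯∘M_p): M ≅ I[1,3], I[2,2], I[2,3].
μ_θ-semistable layers: μ^(1)=1; μ^(2)=1/2; μ^(3)=-3

((0, 1, 0); (0, 2, 2); (1, 0, 0))


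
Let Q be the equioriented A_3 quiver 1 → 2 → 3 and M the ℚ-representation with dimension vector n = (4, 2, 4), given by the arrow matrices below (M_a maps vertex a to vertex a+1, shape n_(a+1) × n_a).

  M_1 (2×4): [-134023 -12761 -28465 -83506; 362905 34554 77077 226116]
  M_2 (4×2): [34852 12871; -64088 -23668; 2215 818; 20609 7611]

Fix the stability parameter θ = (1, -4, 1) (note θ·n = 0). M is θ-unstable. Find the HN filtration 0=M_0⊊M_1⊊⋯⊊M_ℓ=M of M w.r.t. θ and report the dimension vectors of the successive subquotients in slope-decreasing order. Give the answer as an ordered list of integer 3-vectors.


Barcode: M ≅ I[1,1]^2, I[1,3]^2, I[3,3]^2. HN layers by μ_θ (2 steps, strictly decreasing):
  μ^(1)=1; μ^(2)=-3/2

((2, 0, 4); (2, 2, 0))


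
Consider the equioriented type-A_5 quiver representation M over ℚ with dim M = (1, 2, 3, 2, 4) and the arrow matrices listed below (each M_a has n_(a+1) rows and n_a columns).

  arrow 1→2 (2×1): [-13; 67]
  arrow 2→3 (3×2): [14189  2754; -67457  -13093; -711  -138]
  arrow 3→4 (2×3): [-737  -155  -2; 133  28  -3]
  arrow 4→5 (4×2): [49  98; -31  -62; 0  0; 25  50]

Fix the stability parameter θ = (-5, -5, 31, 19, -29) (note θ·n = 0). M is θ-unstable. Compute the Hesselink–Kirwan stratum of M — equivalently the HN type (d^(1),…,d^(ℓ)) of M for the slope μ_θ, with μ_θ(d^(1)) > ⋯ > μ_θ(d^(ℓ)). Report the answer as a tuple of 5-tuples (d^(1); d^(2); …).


Interval decomposition of M: I[1,5], I[2,4], I[3,3], I[5,5]^3.
HN type (ℓ=5): μ^(1)=31; μ^(2)=25; μ^(3)=7; μ^(4)=-5; μ^(5)=-29

((0, 0, 1, 0, 0); (0, 0, 1, 1, 0); (0, 0, 1, 1, 1); (1, 2, 0, 0, 0); (0, 0, 0, 0, 3))


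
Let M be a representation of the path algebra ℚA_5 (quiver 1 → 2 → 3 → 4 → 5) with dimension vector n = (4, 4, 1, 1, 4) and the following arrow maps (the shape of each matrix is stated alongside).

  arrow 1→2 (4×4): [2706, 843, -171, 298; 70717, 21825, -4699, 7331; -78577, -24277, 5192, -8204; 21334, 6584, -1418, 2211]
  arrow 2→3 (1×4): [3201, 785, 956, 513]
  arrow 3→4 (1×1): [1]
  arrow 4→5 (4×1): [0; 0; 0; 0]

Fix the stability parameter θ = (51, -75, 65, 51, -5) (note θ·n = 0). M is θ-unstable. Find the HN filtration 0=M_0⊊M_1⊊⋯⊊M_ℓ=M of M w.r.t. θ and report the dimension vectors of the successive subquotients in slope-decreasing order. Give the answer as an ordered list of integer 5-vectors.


Via rank(M_{q-1}∘⋯∘M_p): M ≅ I[1,2]^3, I[1,4], I[5,5]^4.
μ_θ-semistable layers: μ^(1)=58; μ^(2)=-5; μ^(3)=-12

((0, 0, 1, 1, 0); (0, 0, 0, 0, 4); (4, 4, 0, 0, 0))


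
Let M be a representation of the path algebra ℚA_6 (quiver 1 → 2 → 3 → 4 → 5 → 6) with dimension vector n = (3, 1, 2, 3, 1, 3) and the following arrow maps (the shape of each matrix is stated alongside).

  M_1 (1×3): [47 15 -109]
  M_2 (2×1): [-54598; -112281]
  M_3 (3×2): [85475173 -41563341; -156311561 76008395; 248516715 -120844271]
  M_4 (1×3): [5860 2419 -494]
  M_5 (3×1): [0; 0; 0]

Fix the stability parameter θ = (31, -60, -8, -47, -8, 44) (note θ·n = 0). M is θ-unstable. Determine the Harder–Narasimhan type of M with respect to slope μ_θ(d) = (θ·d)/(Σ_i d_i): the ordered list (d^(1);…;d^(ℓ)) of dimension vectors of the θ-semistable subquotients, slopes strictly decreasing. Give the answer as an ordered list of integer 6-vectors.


Via rank(M_{q-1}∘⋯∘M_p): M ≅ I[1,1]^2, I[1,5], I[3,4], I[4,4], I[6,6]^3.
μ_θ-semistable layers: μ^(1)=44; μ^(2)=31; μ^(3)=-8; μ^(4)=-21; μ^(5)=-55/2; μ^(6)=-47

((0, 0, 0, 0, 0, 3); (2, 0, 0, 0, 0, 0); (0, 0, 0, 0, 1, 0); (1, 1, 1, 1, 0, 0); (0, 0, 1, 1, 0, 0); (0, 0, 0, 1, 0, 0))


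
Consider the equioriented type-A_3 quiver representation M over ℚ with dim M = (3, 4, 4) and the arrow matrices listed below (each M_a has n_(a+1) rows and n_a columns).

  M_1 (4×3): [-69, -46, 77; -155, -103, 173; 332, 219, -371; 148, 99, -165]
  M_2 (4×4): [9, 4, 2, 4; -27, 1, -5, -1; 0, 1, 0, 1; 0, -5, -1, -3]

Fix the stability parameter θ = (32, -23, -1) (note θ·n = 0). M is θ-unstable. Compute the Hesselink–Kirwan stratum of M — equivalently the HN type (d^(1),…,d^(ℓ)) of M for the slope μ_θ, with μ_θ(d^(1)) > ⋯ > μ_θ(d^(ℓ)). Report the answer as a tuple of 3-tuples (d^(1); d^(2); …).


Barcode: M ≅ I[1,3]^3, I[2,2], I[3,3]. HN layers by μ_θ (3 steps, strictly decreasing):
  μ^(1)=8/3; μ^(2)=-1; μ^(3)=-23

((3, 3, 3); (0, 0, 1); (0, 1, 0))


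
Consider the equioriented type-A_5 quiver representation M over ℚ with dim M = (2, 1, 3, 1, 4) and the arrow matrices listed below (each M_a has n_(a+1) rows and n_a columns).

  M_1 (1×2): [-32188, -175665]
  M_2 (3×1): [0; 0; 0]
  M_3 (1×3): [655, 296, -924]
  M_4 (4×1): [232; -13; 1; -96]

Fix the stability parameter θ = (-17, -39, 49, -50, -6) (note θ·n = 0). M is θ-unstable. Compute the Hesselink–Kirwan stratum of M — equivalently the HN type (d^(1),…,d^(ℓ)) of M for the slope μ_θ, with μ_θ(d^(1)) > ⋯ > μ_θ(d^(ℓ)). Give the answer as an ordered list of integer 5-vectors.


Via rank(M_{q-1}∘⋯∘M_p): M ≅ I[1,1], I[1,2], I[3,3]^2, I[3,5], I[5,5]^3.
μ_θ-semistable layers: μ^(1)=49; μ^(2)=-7/3; μ^(3)=-6; μ^(4)=-17; μ^(5)=-28

((0, 0, 2, 0, 0); (0, 0, 1, 1, 1); (0, 0, 0, 0, 3); (1, 0, 0, 0, 0); (1, 1, 0, 0, 0))


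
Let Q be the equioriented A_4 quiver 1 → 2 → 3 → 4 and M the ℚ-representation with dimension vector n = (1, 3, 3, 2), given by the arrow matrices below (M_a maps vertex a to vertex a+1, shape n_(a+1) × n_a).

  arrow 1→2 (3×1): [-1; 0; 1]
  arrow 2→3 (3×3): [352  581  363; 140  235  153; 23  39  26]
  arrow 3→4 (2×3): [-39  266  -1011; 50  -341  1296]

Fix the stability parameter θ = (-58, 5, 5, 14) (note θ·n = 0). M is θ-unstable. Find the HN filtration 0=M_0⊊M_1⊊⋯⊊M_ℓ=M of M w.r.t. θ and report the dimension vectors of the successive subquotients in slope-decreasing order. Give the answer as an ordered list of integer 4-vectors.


Barcode: M ≅ I[1,4], I[2,2], I[2,4], I[3,3]. HN layers by μ_θ (3 steps, strictly decreasing):
  μ^(1)=14; μ^(2)=5; μ^(3)=-58

((0, 0, 0, 2); (0, 3, 3, 0); (1, 0, 0, 0))


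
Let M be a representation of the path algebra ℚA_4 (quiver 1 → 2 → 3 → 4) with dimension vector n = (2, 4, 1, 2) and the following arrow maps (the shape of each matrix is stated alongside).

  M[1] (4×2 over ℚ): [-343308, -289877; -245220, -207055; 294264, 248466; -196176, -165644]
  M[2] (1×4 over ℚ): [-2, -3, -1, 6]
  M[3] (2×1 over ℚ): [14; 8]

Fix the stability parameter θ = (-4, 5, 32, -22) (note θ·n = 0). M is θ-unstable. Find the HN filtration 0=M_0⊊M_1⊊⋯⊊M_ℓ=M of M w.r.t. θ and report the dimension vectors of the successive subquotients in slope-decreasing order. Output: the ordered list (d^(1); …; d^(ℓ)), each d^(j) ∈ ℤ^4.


Interval decomposition of M: I[1,1], I[1,4], I[2,2]^3, I[4,4].
HN type (ℓ=3): μ^(1)=5; μ^(2)=-4; μ^(3)=-22

((0, 4, 1, 1); (2, 0, 0, 0); (0, 0, 0, 1))


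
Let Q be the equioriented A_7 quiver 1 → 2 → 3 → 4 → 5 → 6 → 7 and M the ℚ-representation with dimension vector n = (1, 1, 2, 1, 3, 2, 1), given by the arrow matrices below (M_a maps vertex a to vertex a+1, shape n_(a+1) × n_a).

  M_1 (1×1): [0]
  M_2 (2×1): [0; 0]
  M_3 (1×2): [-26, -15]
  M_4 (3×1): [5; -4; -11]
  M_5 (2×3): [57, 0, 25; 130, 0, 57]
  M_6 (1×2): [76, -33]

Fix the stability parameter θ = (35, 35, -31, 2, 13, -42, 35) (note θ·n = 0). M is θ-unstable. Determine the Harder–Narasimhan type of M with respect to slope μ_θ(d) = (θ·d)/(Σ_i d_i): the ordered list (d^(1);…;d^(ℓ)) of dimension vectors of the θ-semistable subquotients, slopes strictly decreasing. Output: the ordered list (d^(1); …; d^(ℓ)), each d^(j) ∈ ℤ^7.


Via rank(M_{q-1}∘⋯∘M_p): M ≅ I[1,1], I[2,2], I[3,3], I[3,7], I[5,5], I[5,6].
μ_θ-semistable layers: μ^(1)=35; μ^(2)=13; μ^(3)=-9; μ^(4)=-29/2; μ^(5)=-31

((1, 1, 0, 0, 0, 0, 1); (0, 0, 0, 0, 1, 0, 0); (0, 0, 0, 1, 1, 1, 0); (0, 0, 0, 0, 1, 1, 0); (0, 0, 2, 0, 0, 0, 0))


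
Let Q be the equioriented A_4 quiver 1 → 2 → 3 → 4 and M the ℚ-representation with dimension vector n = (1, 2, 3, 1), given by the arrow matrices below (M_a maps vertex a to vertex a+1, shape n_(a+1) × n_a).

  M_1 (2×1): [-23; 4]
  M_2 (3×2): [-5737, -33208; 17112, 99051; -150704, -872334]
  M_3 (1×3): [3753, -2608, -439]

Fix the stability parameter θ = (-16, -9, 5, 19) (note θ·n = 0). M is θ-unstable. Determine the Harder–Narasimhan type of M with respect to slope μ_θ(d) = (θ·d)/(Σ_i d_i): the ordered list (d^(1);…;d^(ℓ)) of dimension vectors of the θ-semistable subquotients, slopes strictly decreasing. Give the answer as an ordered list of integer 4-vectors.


Via rank(M_{q-1}∘⋯∘M_p): M ≅ I[1,4], I[2,3], I[3,3].
μ_θ-semistable layers: μ^(1)=19; μ^(2)=5; μ^(3)=-9; μ^(4)=-16

((0, 0, 0, 1); (0, 0, 3, 0); (0, 2, 0, 0); (1, 0, 0, 0))


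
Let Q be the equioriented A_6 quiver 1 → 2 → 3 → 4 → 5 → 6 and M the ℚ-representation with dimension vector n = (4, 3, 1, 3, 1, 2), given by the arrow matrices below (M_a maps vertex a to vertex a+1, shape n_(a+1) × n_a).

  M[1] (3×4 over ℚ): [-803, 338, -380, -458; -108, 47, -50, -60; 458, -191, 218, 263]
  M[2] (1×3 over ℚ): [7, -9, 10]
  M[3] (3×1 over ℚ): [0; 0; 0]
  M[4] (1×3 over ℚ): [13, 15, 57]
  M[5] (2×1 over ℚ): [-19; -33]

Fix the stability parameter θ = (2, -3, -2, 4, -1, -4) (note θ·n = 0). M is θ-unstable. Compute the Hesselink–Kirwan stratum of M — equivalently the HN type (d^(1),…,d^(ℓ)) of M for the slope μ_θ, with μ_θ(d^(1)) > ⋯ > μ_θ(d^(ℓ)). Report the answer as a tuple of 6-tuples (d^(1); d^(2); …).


Via rank(M_{q-1}∘⋯∘M_p): M ≅ I[1,1], I[1,2]^2, I[1,3], I[4,4]^2, I[4,6], I[6,6].
μ_θ-semistable layers: μ^(1)=4; μ^(2)=2; μ^(3)=-1/3; μ^(4)=-1/2; μ^(5)=-1; μ^(6)=-4

((0, 0, 0, 2, 0, 0); (1, 0, 0, 0, 0, 0); (0, 0, 0, 1, 1, 1); (2, 2, 0, 0, 0, 0); (1, 1, 1, 0, 0, 0); (0, 0, 0, 0, 0, 1))
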